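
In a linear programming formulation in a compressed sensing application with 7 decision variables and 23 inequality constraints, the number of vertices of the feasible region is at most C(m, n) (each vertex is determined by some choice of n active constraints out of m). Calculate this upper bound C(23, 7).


Each vertex corresponds to some choice of n active constraints out of m, so the number of vertices is at most C(m, n) = m! / (n!(m-n)!).
m = 23, n = 7
Numerator: 23 * 22 * 21 * 20 * 19 * 18 * 17
Denominator: 7! = 5040
C(23, 7) = 245157


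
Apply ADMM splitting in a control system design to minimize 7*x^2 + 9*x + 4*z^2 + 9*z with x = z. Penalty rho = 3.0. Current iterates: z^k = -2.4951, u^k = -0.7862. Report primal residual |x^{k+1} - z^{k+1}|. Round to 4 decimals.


ADMM iteration with rho = 3.0, z^k = -2.4951, u^k = -0.7862
Step 1: x-update.
Minimize 7*x^2 + 9*x + (3.0/2)*(x + 2.4951 - 0.7862)^2
FOC: (2*7 + 3.0)*x = -9 + 3.0*(-2.4951 + 0.7862)
x^{k+1} = -0.831
Step 2: z-update.
Minimize 4*z^2 + 9*z + (3.0/2)*(-0.831 - z - 0.7862)^2
FOC: (2*4 + 3.0)*z = -9 + 3.0*(-0.831 - 0.7862)
z^{k+1} = -1.2592
Step 3: u-update.
u^{k+1} = -0.7862 - 0.831 + 1.2592 = -0.358
Step 4: Primal residual = |-0.831 + 1.2592| = 0.4282


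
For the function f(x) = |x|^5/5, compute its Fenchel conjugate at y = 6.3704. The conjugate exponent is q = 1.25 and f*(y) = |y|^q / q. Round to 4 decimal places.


The conjugate exponent q satisfies 1/p + 1/q = 1.
p = 5, so q = 5/(5 - 1) = 1.25
|y|^q = 6.3704^1.25 = 10.1206
f*(6.3704) = 10.1206 / 1.25 = 8.0965


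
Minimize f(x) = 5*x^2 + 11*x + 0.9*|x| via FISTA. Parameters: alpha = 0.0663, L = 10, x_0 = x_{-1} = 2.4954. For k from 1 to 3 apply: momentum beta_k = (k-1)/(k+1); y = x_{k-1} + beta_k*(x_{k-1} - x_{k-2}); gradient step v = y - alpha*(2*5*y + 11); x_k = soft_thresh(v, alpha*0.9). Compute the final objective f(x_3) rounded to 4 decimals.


FISTA on f(x) = 5*x^2 + 11*x + 0.9*|x|
L = 10, alpha = 0.0663
Iteration 1: beta = 0.0, y = 2.4954 + 0.0*(2.4954 - 2.4954) = 2.4954
  grad(y) = 35.954, v = y - alpha*grad = 0.1116
  prox(v) = soft_thresh(0.1116, 0.0597) = 0.052
Iteration 2: beta = 0.3333, y = 0.052 + 0.3333*(0.052 - 2.4954) = -0.7625
  grad(y) = 3.3751, v = y - alpha*grad = -0.9863
  prox(v) = soft_thresh(-0.9863, 0.0597) = -0.9266
Iteration 3: beta = 0.5, y = -0.9266 + 0.5*(-0.9266 - 0.052) = -1.4159
  grad(y) = -3.1588, v = y - alpha*grad = -1.2065
  prox(v) = soft_thresh(-1.2065, 0.0597) = -1.1468
f(x_3) = 5*(-1.1468)^2 + 11*(-1.1468) + 0.9*|-1.1468| = -5.007


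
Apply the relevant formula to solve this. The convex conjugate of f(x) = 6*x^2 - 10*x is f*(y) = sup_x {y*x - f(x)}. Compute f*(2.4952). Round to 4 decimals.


f*(y) = sup_x {y*x - a*x^2 - b*x} = sup_x {(y-b)*x - a*x^2}
FOC: (y - b) - 2a*x = 0 => x* = (y - b)/(2a)
x* = (2.4952 + 10)/(2*6) = 1.0413
f*(2.4952) = (y-b)^2/(4a) = (2.4952 + 10)^2/(4*6)
= 156.13/24 = 6.5054


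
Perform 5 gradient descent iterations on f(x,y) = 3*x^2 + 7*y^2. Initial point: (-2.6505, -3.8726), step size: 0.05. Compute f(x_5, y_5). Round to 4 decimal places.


Gradient descent on f(x,y) = 3*x^2 + 7*y^2.
Starting point: (-2.6505, -3.8726), alpha = 0.05
Step 1: grad_x = 2*3*-2.6505 = -15.903, grad_y = 2*7*-3.8726 = -54.2164
  x_1 = -2.6505 - 0.05*-15.903 = -1.8554
  y_1 = -3.8726 - 0.05*-54.2164 = -1.1618
Step 2: grad_x = 2*3*-1.8554 = -11.1321, grad_y = 2*7*-1.1618 = -16.2649
  x_2 = -1.8554 - 0.05*-11.1321 = -1.2987
  y_2 = -1.1618 - 0.05*-16.2649 = -0.3485
Step 3: grad_x = 2*3*-1.2987 = -7.7925, grad_y = 2*7*-0.3485 = -4.8795
  x_3 = -1.2987 - 0.05*-7.7925 = -0.9091
  y_3 = -0.3485 - 0.05*-4.8795 = -0.1046
Step 4: grad_x = 2*3*-0.9091 = -5.4547, grad_y = 2*7*-0.1046 = -1.4638
  x_4 = -0.9091 - 0.05*-5.4547 = -0.6364
  y_4 = -0.1046 - 0.05*-1.4638 = -0.0314
Step 5: grad_x = 2*3*-0.6364 = -3.8183, grad_y = 2*7*-0.0314 = -0.4392
  x_5 = -0.6364 - 0.05*-3.8183 = -0.4455
  y_5 = -0.0314 - 0.05*-0.4392 = -0.0094
f(-0.4455, -0.0094) = 3*(-0.4455)^2 + 7*(-0.0094)^2 = 0.5959


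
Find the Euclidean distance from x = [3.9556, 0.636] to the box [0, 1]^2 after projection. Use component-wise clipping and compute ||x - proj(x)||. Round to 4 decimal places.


Project each component onto [0, 1].
clip(3.9556) = 1.0, clip(0.636) = 0.636
Projection = [1.0, 0.636]
Squared diffs: [8.7356, 0.0]
Distance = sqrt(8.7356) = 2.9556


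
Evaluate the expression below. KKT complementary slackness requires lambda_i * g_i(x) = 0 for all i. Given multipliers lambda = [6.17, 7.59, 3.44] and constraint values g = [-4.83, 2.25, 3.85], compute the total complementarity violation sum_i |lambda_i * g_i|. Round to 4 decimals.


KKT complementary slackness check:
lambda_1 * g_1 = 6.17 * -4.83 = -29.8011
lambda_2 * g_2 = 7.59 * 2.25 = 17.0775
lambda_3 * g_3 = 3.44 * 3.85 = 13.244
Total violation = 29.8011 + 17.0775 + 13.244 = 60.1226


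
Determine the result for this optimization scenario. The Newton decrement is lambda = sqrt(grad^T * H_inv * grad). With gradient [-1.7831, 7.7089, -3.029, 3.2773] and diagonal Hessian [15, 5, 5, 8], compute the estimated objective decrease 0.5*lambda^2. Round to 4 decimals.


Step 1: H is diagonal, so H^(-1) * g = [-0.1189, 1.5418, -0.6058, 0.4097].
Step 2: g^T H^(-1) g = sum_i g_i^2 / H_ii
  = (-1.7831)^2/15 + (7.7089)^2/5 + (-3.029)^2/5 + (3.2773)^2/8
  = 0.212 + 11.8854 + 1.835 + 1.3426 = 15.2749
Step 3: Objective decrease = 0.5 * g^T H^(-1) g = 7.6375


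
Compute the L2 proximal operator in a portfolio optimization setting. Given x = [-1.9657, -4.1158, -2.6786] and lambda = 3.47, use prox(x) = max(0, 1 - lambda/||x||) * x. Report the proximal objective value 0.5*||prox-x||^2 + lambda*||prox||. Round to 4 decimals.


Step 1: Compute ||x||.
||x|| = 5.2895
Step 2: Compute scaling factor.
scale = max(0, 1 - 3.47/5.2895) = 0.344
Step 3: prox(x) = [-0.6762, -1.4158, -0.9214]
||prox(x)|| = 1.8195
Step 4: Proximal objective.
0.5*||prox-x||^2 = 6.0205
lambda*||prox|| = 6.3137
Total = 12.3341


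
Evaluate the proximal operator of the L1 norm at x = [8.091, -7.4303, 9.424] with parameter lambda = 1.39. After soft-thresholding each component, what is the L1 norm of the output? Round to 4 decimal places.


Soft-thresholding with lambda = 1.39:
prox(8.091) = sign(8.091)*max(|8.091| - 1.39, 0) = 6.701
prox(-7.4303) = sign(-7.4303)*max(|-7.4303| - 1.39, 0) = -6.0403
prox(9.424) = sign(9.424)*max(|9.424| - 1.39, 0) = 8.034
prox(x) = [6.701, -6.0403, 8.034]
||prox(x)||_1 = 6.701 + 6.0403 + 8.034 = 20.7753


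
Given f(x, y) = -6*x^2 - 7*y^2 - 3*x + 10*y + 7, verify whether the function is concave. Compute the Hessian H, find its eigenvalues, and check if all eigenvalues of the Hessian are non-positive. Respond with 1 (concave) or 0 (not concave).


The Hessian of f(x,y) = -6*x^2 - 7*y^2 - 3*x + 10*y + 7 is:
H = [[-12, 0], [0, -14]]
Trace = -12 - 14 = -26
Determinant = -12*-14 - (0)^2 = 168
Discriminant = (-26)^2 - 4*168 = 4.0
Eigenvalues: lambda_1 = -14.0, lambda_2 = -12.0
The function is concave.

1


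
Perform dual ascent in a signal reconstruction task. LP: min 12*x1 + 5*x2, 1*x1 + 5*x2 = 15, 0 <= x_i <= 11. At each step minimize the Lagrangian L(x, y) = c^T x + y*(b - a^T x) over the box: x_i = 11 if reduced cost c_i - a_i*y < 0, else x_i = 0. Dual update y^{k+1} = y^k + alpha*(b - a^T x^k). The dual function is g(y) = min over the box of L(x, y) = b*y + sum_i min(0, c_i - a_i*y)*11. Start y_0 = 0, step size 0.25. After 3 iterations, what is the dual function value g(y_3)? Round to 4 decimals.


Dual ascent for LP: min 12*x1 + 5*x2, 1*x1 + 5*x2 = 15, 0 <= x_i <= 11
Step 1: y^k = 0.0, reduced costs: (12.0, 5.0)
  x^k = (0.0, 0.0), subgradient = b - a^T x = 15.0
  y^{k+1} = 0.0 + 0.25*15.0 = 3.75
Step 2: y^k = 3.75, reduced costs: (8.25, -13.75)
  x^k = (0.0, 11.0), subgradient = b - a^T x = -40.0
  y^{k+1} = 3.75 + 0.25*-40.0 = -6.25
Step 3: y^k = -6.25, reduced costs: (18.25, 36.25)
  x^k = (0.0, 0.0), subgradient = b - a^T x = 15.0
  y^{k+1} = -6.25 + 0.25*15.0 = -2.5
Dual objective at y_3 = -2.5: reduced costs (14.5, 17.5), box minimizer x = (0.0, 0.0)
g(y_3) = b*y + (c1 - a1*y)*x1 + (c2 - a2*y)*x2 = 15*(-2.5) + 14.5*0.0 + 17.5*0.0 = -37.5 + 0.0 + 0.0 = -37.5


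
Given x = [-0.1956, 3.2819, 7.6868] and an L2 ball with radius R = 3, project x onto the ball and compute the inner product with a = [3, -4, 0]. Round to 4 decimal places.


Step 1: Compute ||x|| (intermediates to 6 decimals).
||x|| = sqrt((-0.1956)^2 + 3.2819^2 + 7.6868^2) = 8.360384
Step 2: Project.
Since ||x|| > R, scale = R/||x|| = 3/8.360384 = 0.358835, proj(x) = scale * x
proj(x) = [-0.070188, 1.177661, 2.758293]
Step 3: Dot product.
a^T * proj(x) = 3*(-0.070188) - 4*1.177661 + 0*2.758293 = -4.9212


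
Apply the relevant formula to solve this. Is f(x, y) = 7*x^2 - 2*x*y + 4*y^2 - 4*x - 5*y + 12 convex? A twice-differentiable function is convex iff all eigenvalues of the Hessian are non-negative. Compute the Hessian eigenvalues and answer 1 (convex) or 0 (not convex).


The Hessian of f(x,y) = 7*x^2 - 2*x*y + 4*y^2 - 4*x - 5*y + 12 is:
H = [[14, -2], [-2, 8]]
Trace = 14 + 8 = 22
Determinant = 14*8 - (-2)^2 = 108
Discriminant = (22)^2 - 4*108 = 52.0
Eigenvalues: lambda_1 = 7.3944, lambda_2 = 14.6056
The function is convex.

1


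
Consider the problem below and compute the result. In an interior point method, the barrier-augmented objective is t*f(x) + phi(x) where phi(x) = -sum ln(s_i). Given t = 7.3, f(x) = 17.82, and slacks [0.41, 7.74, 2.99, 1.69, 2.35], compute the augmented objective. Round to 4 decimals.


Step 1: Compute log-barrier.
ln values: [-0.8916, 2.0464, 1.0953, 0.5247, 0.8544]
phi = -(-0.8916 + 2.0464 + 1.0953 + 0.5247 + 0.8544) = -3.6292
Step 2: Compute augmented objective.
t*f(x) = 7.3*17.82 = 130.086
Total = 130.086 - 3.6292 = 126.4568


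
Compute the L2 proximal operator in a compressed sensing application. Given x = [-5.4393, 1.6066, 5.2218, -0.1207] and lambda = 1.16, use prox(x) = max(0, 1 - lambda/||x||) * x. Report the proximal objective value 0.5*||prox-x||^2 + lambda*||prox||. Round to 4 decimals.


Step 1: Compute ||x||.
||x|| = 7.7103
Step 2: Compute scaling factor.
scale = max(0, 1 - 1.16/7.7103) = 0.8496
Step 3: prox(x) = [-4.621, 1.3649, 4.4362, -0.1025]
||prox(x)|| = 6.5503
Step 4: Proximal objective.
0.5*||prox-x||^2 = 0.6728
lambda*||prox|| = 7.5983
Total = 8.2712


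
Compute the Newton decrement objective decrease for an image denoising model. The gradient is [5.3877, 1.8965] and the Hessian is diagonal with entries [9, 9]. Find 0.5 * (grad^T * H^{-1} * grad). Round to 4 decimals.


Step 1: H is diagonal, so H^(-1) * g = [0.5986, 0.2107].
Step 2: g^T H^(-1) g = sum_i g_i^2 / H_ii
  = (5.3877)^2/9 + (1.8965)^2/9
  = 3.2253 + 0.3996 = 3.6249
Step 3: Objective decrease = 0.5 * g^T H^(-1) g = 1.8124


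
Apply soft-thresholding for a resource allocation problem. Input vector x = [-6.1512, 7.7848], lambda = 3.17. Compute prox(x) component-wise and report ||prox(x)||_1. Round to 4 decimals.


Soft-thresholding with lambda = 3.17:
prox(-6.1512) = sign(-6.1512)*max(|-6.1512| - 3.17, 0) = -2.9812
prox(7.7848) = sign(7.7848)*max(|7.7848| - 3.17, 0) = 4.6148
prox(x) = [-2.9812, 4.6148]
||prox(x)||_1 = 2.9812 + 4.6148 = 7.596


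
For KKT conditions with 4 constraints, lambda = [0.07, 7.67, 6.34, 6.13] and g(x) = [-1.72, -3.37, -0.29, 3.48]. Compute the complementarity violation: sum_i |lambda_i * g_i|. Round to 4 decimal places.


KKT complementary slackness check:
lambda_1 * g_1 = 0.07 * -1.72 = -0.1204
lambda_2 * g_2 = 7.67 * -3.37 = -25.8479
lambda_3 * g_3 = 6.34 * -0.29 = -1.8386
lambda_4 * g_4 = 6.13 * 3.48 = 21.3324
Total violation = 0.1204 + 25.8479 + 1.8386 + 21.3324 = 49.1393


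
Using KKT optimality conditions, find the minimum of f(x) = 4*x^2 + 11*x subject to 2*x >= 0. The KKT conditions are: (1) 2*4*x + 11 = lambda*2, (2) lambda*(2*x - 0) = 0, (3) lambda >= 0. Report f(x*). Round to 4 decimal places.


Step 1: Try lambda = 0 (constraint inactive).
x_unc = -11/(2*4) = -1.375
Check: 2*-1.375 = -2.75 < 0 -- violated!
Step 2: Constraint must be active: 2*x = 0
x* = 0/2 = 0.0
lambda = (2*4*0.0 + 11)/2 = 5.5
Step 3: Compute optimal value.
f(x*) = 4*0.0^2 + 11*0.0 = 0.0


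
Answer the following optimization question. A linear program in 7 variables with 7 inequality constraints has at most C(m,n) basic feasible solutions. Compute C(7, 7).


Each vertex corresponds to some choice of n active constraints out of m, so the number of vertices is at most C(m, n) = m! / (n!(m-n)!).
m = 7, n = 7
Numerator: 7 * 6 * 5 * 4 * 3 * 2 * 1
Denominator: 7! = 5040
C(7, 7) = 1


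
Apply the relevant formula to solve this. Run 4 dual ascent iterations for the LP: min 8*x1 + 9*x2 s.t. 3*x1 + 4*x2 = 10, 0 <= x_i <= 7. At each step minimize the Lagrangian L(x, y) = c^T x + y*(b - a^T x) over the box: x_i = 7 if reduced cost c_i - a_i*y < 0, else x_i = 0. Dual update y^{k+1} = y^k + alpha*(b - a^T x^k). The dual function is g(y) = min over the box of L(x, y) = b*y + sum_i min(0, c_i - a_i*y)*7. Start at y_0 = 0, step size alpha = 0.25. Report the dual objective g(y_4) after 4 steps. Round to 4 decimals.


Dual ascent for LP: min 8*x1 + 9*x2, 3*x1 + 4*x2 = 10, 0 <= x_i <= 7
Step 1: y^k = 0.0, reduced costs: (8.0, 9.0)
  x^k = (0.0, 0.0), subgradient = b - a^T x = 10.0
  y^{k+1} = 0.0 + 0.25*10.0 = 2.5
Step 2: y^k = 2.5, reduced costs: (0.5, -1.0)
  x^k = (0.0, 7.0), subgradient = b - a^T x = -18.0
  y^{k+1} = 2.5 + 0.25*-18.0 = -2.0
Step 3: y^k = -2.0, reduced costs: (14.0, 17.0)
  x^k = (0.0, 0.0), subgradient = b - a^T x = 10.0
  y^{k+1} = -2.0 + 0.25*10.0 = 0.5
Step 4: y^k = 0.5, reduced costs: (6.5, 7.0)
  x^k = (0.0, 0.0), subgradient = b - a^T x = 10.0
  y^{k+1} = 0.5 + 0.25*10.0 = 3.0
Dual objective at y_4 = 3.0: reduced costs (-1.0, -3.0), box minimizer x = (7.0, 7.0)
g(y_4) = b*y + (c1 - a1*y)*x1 + (c2 - a2*y)*x2 = 10*3.0 + (-1.0)*7.0 + (-3.0)*7.0 = 30.0 - 7.0 - 21.0 = 2.0


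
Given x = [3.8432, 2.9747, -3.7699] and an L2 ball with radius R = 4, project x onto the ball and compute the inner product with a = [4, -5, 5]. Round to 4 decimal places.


Step 1: Compute ||x|| (intermediates to 6 decimals).
||x|| = sqrt(3.8432^2 + 2.9747^2 + (-3.7699)^2) = 6.150705
Step 2: Project.
Since ||x|| > R, scale = R/||x|| = 4/6.150705 = 0.650332, proj(x) = scale * x
proj(x) = [2.499356, 1.934543, -2.451687]
Step 3: Dot product.
a^T * proj(x) = 4*2.499356 - 5*1.934543 + 5*(-2.451687) = -11.9337


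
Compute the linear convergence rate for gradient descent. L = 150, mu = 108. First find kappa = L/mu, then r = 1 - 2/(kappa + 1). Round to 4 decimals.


Step 1: Compute the condition number.
kappa = L/mu = 150/108 = 1.3889
Step 2: Compute the convergence rate.
r = 1 - 2/(kappa + 1) = 1 - 2*mu/(L + mu) = (L - mu)/(L + mu) = 42/258 = 0.1628


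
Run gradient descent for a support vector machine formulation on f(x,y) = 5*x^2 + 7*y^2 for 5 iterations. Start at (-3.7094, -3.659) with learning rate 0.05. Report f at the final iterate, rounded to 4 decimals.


Gradient descent on f(x,y) = 5*x^2 + 7*y^2.
Starting point: (-3.7094, -3.659), alpha = 0.05
Step 1: grad_x = 2*5*-3.7094 = -37.094, grad_y = 2*7*-3.659 = -51.226
  x_1 = -3.7094 - 0.05*-37.094 = -1.8547
  y_1 = -3.659 - 0.05*-51.226 = -1.0977
Step 2: grad_x = 2*5*-1.8547 = -18.547, grad_y = 2*7*-1.0977 = -15.3678
  x_2 = -1.8547 - 0.05*-18.547 = -0.9274
  y_2 = -1.0977 - 0.05*-15.3678 = -0.3293
Step 3: grad_x = 2*5*-0.9274 = -9.2735, grad_y = 2*7*-0.3293 = -4.6103
  x_3 = -0.9274 - 0.05*-9.2735 = -0.4637
  y_3 = -0.3293 - 0.05*-4.6103 = -0.0988
Step 4: grad_x = 2*5*-0.4637 = -4.6368, grad_y = 2*7*-0.0988 = -1.3831
  x_4 = -0.4637 - 0.05*-4.6368 = -0.2318
  y_4 = -0.0988 - 0.05*-1.3831 = -0.0296
Step 5: grad_x = 2*5*-0.2318 = -2.3184, grad_y = 2*7*-0.0296 = -0.4149
  x_5 = -0.2318 - 0.05*-2.3184 = -0.1159
  y_5 = -0.0296 - 0.05*-0.4149 = -0.0089
f(-0.1159, -0.0089) = 5*(-0.1159)^2 + 7*(-0.0089)^2 = 0.0677


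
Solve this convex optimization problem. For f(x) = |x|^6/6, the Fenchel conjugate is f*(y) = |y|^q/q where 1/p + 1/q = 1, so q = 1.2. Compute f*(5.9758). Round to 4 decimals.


The conjugate exponent q satisfies 1/p + 1/q = 1.
p = 6, so q = 6/(6 - 1) = 1.2
|y|^q = 5.9758^1.2 = 8.5443
f*(5.9758) = 8.5443 / 1.2 = 7.1202


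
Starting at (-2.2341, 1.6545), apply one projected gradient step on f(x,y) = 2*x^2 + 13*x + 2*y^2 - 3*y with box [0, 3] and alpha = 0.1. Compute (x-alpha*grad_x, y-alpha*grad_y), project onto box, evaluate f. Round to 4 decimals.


Step 1: Compute gradient at (-2.2341, 1.6545).
grad_x = 2*2*-2.2341 + 13 = 4.0636
grad_y = 2*2*1.6545 - 3 = 3.618
Step 2: Gradient step.
x_raw = -2.2341 - 0.1*4.0636 = -2.6405
y_raw = 1.6545 - 0.1*3.618 = 1.2927
Step 3: Project onto [0, 3].
x_proj = clip(-2.6405) = 0.0
y_proj = clip(1.2927) = 1.2927
Step 4: Evaluate f.
f(0.0, 1.2927) = -0.536


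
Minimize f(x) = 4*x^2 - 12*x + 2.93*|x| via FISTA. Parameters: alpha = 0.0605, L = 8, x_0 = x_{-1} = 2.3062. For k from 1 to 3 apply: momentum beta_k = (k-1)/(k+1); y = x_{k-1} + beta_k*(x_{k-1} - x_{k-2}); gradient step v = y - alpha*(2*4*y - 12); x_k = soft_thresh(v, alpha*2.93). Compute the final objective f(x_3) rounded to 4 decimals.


FISTA on f(x) = 4*x^2 - 12*x + 2.93*|x|
L = 8, alpha = 0.0605
Iteration 1: beta = 0.0, y = 2.3062 + 0.0*(2.3062 - 2.3062) = 2.3062
  grad(y) = 6.4496, v = y - alpha*grad = 1.916
  prox(v) = soft_thresh(1.916, 0.1773) = 1.7387
Iteration 2: beta = 0.3333, y = 1.7387 + 0.3333*(1.7387 - 2.3062) = 1.5496
  grad(y) = 0.3966, v = y - alpha*grad = 1.5256
  prox(v) = soft_thresh(1.5256, 0.1773) = 1.3483
Iteration 3: beta = 0.5, y = 1.3483 + 0.5*(1.3483 - 1.7387) = 1.1531
  grad(y) = -2.7751, v = y - alpha*grad = 1.321
  prox(v) = soft_thresh(1.321, 0.1773) = 1.1437
f(x_3) = 4*1.1437^2 - 12*1.1437 + 2.93*|1.1437| = -5.1412


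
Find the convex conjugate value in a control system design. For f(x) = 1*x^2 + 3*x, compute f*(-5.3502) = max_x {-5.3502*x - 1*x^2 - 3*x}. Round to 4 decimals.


f*(y) = sup_x {y*x - a*x^2 - b*x} = sup_x {(y-b)*x - a*x^2}
FOC: (y - b) - 2a*x = 0 => x* = (y - b)/(2a)
x* = (-5.3502 - 3)/(2*1) = -4.1751
f*(-5.3502) = (y-b)^2/(4a) = (-5.3502 - 3)^2/(4*1)
= 69.7258/4 = 17.4315


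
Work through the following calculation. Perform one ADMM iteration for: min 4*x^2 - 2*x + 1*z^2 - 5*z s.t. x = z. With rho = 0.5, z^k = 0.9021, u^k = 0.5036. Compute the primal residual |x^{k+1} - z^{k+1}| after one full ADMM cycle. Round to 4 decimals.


ADMM iteration with rho = 0.5, z^k = 0.9021, u^k = 0.5036
Step 1: x-update.
Minimize 4*x^2 - 2*x + (0.5/2)*(x - 0.9021 + 0.5036)^2
FOC: (2*4 + 0.5)*x = 2 + 0.5*(0.9021 - 0.5036)
x^{k+1} = 0.2587
Step 2: z-update.
Minimize 1*z^2 - 5*z + (0.5/2)*(0.2587 - z + 0.5036)^2
FOC: (2*1 + 0.5)*z = 5 + 0.5*(0.2587 + 0.5036)
z^{k+1} = 2.1525
Step 3: u-update.
u^{k+1} = 0.5036 + 0.2587 - 2.1525 = -1.3901
Step 4: Primal residual = |0.2587 - 2.1525| = 1.8937


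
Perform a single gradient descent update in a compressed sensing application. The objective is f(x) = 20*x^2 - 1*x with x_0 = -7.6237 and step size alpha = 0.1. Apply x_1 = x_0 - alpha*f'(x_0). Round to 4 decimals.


We compute the gradient at x_0 and apply the update.
f'(x) = 40*x - 1
f'(-7.6237) = 40*-7.6237 - 1 = -305.948
x_1 = -7.6237 - 0.1*-305.948 = 22.9711


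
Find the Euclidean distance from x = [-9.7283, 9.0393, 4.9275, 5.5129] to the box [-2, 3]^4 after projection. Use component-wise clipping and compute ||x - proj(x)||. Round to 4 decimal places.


Project each component onto [-2, 3].
clip(-9.7283) = -2.0, clip(9.0393) = 3.0, clip(4.9275) = 3.0, clip(5.5129) = 3.0
Projection = [-2.0, 3.0, 3.0, 3.0]
Squared diffs: [59.7266, 36.4731, 3.7153, 6.3147]
Distance = sqrt(106.2297) = 10.3068


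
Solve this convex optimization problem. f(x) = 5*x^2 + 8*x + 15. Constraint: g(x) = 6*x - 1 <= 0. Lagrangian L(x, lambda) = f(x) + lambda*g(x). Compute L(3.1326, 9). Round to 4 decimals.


Step 1: Evaluate f(x).
f(3.1326) = 5*3.1326^2 + 8*3.1326 + 15 = 89.1267
Step 2: Evaluate g(x).
g(3.1326) = 6*3.1326 - 1 = 17.7956
Step 3: Compute Lagrangian.
L = 89.1267 + 9*17.7956 = 249.2871


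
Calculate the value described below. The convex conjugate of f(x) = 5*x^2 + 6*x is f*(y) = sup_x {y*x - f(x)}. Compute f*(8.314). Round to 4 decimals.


f*(y) = sup_x {y*x - a*x^2 - b*x} = sup_x {(y-b)*x - a*x^2}
FOC: (y - b) - 2a*x = 0 => x* = (y - b)/(2a)
x* = (8.314 - 6)/(2*5) = 0.2314
f*(8.314) = (y-b)^2/(4a) = (8.314 - 6)^2/(4*5)
= 5.3546/20 = 0.2677


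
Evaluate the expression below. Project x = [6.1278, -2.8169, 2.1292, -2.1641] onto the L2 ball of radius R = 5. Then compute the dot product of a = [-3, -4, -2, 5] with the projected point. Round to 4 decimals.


Step 1: Compute ||x|| (intermediates to 6 decimals).
||x|| = sqrt(6.1278^2 + (-2.8169)^2 + 2.1292^2 + (-2.1641)^2) = 7.396058
Step 2: Project.
Since ||x|| > R, scale = R/||x|| = 5/7.396058 = 0.676036, proj(x) = scale * x
proj(x) = [4.142613, -1.904326, 1.439416, -1.46301]
Step 3: Dot product.
a^T * proj(x) = -3*4.142613 - 4*(-1.904326) - 2*1.439416 + 5*(-1.46301) = -15.0044


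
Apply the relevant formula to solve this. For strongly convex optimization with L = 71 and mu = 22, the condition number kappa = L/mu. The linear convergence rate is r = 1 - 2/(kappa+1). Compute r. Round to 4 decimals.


Step 1: Compute the condition number.
kappa = L/mu = 71/22 = 3.2273
Step 2: Compute the convergence rate.
r = 1 - 2/(kappa + 1) = 1 - 2*mu/(L + mu) = (L - mu)/(L + mu) = 49/93 = 0.5269


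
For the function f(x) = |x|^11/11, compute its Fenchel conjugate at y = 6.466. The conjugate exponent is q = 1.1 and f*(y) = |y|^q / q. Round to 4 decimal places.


The conjugate exponent q satisfies 1/p + 1/q = 1.
p = 11, so q = 11/(11 - 1) = 1.1
|y|^q = 6.466^1.1 = 7.7929
f*(6.466) = 7.7929 / 1.1 = 7.0845


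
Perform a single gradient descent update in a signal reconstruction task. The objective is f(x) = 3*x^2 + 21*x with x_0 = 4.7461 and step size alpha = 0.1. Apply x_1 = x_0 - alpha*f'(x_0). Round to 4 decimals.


We compute the gradient at x_0 and apply the update.
f'(x) = 6*x + 21
f'(4.7461) = 6*4.7461 + 21 = 49.4766
x_1 = 4.7461 - 0.1*49.4766 = -0.2016


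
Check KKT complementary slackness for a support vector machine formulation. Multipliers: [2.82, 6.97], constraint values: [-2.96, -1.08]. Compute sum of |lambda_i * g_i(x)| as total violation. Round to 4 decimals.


KKT complementary slackness check:
lambda_1 * g_1 = 2.82 * -2.96 = -8.3472
lambda_2 * g_2 = 6.97 * -1.08 = -7.5276
Total violation = 8.3472 + 7.5276 = 15.8748


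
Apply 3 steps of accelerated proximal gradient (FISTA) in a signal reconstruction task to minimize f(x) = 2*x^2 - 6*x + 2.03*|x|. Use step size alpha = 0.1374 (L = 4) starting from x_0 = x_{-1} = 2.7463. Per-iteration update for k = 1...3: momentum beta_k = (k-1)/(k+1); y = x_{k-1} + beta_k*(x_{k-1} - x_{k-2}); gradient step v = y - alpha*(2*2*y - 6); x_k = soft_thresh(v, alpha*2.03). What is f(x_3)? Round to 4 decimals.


FISTA on f(x) = 2*x^2 - 6*x + 2.03*|x|
L = 4, alpha = 0.1374
Iteration 1: beta = 0.0, y = 2.7463 + 0.0*(2.7463 - 2.7463) = 2.7463
  grad(y) = 4.9852, v = y - alpha*grad = 2.0613
  prox(v) = soft_thresh(2.0613, 0.2789) = 1.7824
Iteration 2: beta = 0.3333, y = 1.7824 + 0.3333*(1.7824 - 2.7463) = 1.4611
  grad(y) = -0.1555, v = y - alpha*grad = 1.4825
  prox(v) = soft_thresh(1.4825, 0.2789) = 1.2036
Iteration 3: beta = 0.5, y = 1.2036 + 0.5*(1.2036 - 1.7824) = 0.9141
  grad(y) = -2.3434, v = y - alpha*grad = 1.2361
  prox(v) = soft_thresh(1.2361, 0.2789) = 0.9572
f(x_3) = 2*0.9572^2 - 6*0.9572 + 2.03*|0.9572| = -1.9676


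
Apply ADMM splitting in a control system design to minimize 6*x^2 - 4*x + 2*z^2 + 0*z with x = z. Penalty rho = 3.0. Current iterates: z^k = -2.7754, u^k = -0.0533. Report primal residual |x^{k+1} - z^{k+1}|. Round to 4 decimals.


ADMM iteration with rho = 3.0, z^k = -2.7754, u^k = -0.0533
Step 1: x-update.
Minimize 6*x^2 - 4*x + (3.0/2)*(x + 2.7754 - 0.0533)^2
FOC: (2*6 + 3.0)*x = 4 + 3.0*(-2.7754 + 0.0533)
x^{k+1} = -0.2778
Step 2: z-update.
Minimize 2*z^2 + 0*z + (3.0/2)*(-0.2778 - z - 0.0533)^2
FOC: (2*2 + 3.0)*z = 0 + 3.0*(-0.2778 - 0.0533)
z^{k+1} = -0.1419
Step 3: u-update.
u^{k+1} = -0.0533 - 0.2778 + 0.1419 = -0.1892
Step 4: Primal residual = |-0.2778 + 0.1419| = 0.1359


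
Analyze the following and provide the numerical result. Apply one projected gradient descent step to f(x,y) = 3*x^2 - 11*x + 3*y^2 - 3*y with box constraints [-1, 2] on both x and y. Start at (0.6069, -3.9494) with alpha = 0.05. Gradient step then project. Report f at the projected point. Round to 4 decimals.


Step 1: Compute gradient at (0.6069, -3.9494).
grad_x = 2*3*0.6069 - 11 = -7.3586
grad_y = 2*3*-3.9494 - 3 = -26.6964
Step 2: Gradient step.
x_raw = 0.6069 - 0.05*-7.3586 = 0.9748
y_raw = -3.9494 - 0.05*-26.6964 = -2.6146
Step 3: Project onto [-1, 2].
x_proj = clip(0.9748) = 0.9748
y_proj = clip(-2.6146) = -1.0
Step 4: Evaluate f.
f(0.9748, -1.0) = -1.8722


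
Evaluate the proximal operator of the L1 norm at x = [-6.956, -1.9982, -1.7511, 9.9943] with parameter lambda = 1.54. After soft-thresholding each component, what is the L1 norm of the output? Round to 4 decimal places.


Soft-thresholding with lambda = 1.54:
prox(-6.956) = sign(-6.956)*max(|-6.956| - 1.54, 0) = -5.416
prox(-1.9982) = sign(-1.9982)*max(|-1.9982| - 1.54, 0) = -0.4582
prox(-1.7511) = sign(-1.7511)*max(|-1.7511| - 1.54, 0) = -0.2111
prox(9.9943) = sign(9.9943)*max(|9.9943| - 1.54, 0) = 8.4543
prox(x) = [-5.416, -0.4582, -0.2111, 8.4543]
||prox(x)||_1 = 5.416 + 0.4582 + 0.2111 + 8.4543 = 14.5396


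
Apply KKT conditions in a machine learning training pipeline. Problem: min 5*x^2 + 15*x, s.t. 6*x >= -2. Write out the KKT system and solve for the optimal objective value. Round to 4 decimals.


Step 1: Try lambda = 0 (constraint inactive).
x_unc = -15/(2*5) = -1.5
Check: 6*-1.5 = -9.0 < -2 -- violated!
Step 2: Constraint must be active: 6*x = -2
x* = -2/6 = -1/3 = -0.3333 (rounded; the exact value -1/3 is used below)
lambda = (2*5*(-1/3) + 15)/6 = 1.9444
Step 3: Compute optimal value.
f(x*) = 5*(-1/3)^2 + 15*(-1/3) = -4.4444


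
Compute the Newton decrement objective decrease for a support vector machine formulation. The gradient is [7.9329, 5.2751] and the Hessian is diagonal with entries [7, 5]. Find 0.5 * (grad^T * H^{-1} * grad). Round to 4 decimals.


Step 1: H is diagonal, so H^(-1) * g = [1.1333, 1.055].
Step 2: g^T H^(-1) g = sum_i g_i^2 / H_ii
  = (7.9329)^2/7 + (5.2751)^2/5
  = 8.9901 + 5.5653 = 14.5555
Step 3: Objective decrease = 0.5 * g^T H^(-1) g = 7.2777


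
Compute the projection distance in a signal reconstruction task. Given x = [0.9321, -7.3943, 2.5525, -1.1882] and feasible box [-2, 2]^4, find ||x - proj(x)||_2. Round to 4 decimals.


Project each component onto [-2, 2].
clip(0.9321) = 0.9321, clip(-7.3943) = -2.0, clip(2.5525) = 2.0, clip(-1.1882) = -1.1882
Projection = [0.9321, -2.0, 2.0, -1.1882]
Squared diffs: [0.0, 29.0985, 0.3053, 0.0]
Distance = sqrt(29.4038) = 5.4225


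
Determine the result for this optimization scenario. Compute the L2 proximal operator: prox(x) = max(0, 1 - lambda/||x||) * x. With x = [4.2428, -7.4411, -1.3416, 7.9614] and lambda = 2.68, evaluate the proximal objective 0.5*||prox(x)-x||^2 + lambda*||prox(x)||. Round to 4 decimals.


Step 1: Compute ||x||.
||x|| = 11.7709
Step 2: Compute scaling factor.
scale = max(0, 1 - 2.68/11.7709) = 0.7723
Step 3: prox(x) = [3.2768, -5.7469, -1.0361, 6.1488]
||prox(x)|| = 9.0909
Step 4: Proximal objective.
0.5*||prox-x||^2 = 3.5912
lambda*||prox|| = 24.3636
Total = 27.9549


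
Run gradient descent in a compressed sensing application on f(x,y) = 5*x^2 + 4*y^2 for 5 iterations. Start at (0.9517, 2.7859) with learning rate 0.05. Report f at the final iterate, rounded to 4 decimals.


Gradient descent on f(x,y) = 5*x^2 + 4*y^2.
Starting point: (0.9517, 2.7859), alpha = 0.05
Step 1: grad_x = 2*5*0.9517 = 9.517, grad_y = 2*4*2.7859 = 22.2872
  x_1 = 0.9517 - 0.05*9.517 = 0.4759
  y_1 = 2.7859 - 0.05*22.2872 = 1.6715
Step 2: grad_x = 2*5*0.4759 = 4.7585, grad_y = 2*4*1.6715 = 13.3723
  x_2 = 0.4759 - 0.05*4.7585 = 0.2379
  y_2 = 1.6715 - 0.05*13.3723 = 1.0029
Step 3: grad_x = 2*5*0.2379 = 2.3793, grad_y = 2*4*1.0029 = 8.0234
  x_3 = 0.2379 - 0.05*2.3793 = 0.119
  y_3 = 1.0029 - 0.05*8.0234 = 0.6018
Step 4: grad_x = 2*5*0.119 = 1.1896, grad_y = 2*4*0.6018 = 4.814
  x_4 = 0.119 - 0.05*1.1896 = 0.0595
  y_4 = 0.6018 - 0.05*4.814 = 0.3611
Step 5: grad_x = 2*5*0.0595 = 0.5948, grad_y = 2*4*0.3611 = 2.8884
  x_5 = 0.0595 - 0.05*0.5948 = 0.0297
  y_5 = 0.3611 - 0.05*2.8884 = 0.2166
f(0.0297, 0.2166) = 5*0.0297^2 + 4*0.2166^2 = 0.1921


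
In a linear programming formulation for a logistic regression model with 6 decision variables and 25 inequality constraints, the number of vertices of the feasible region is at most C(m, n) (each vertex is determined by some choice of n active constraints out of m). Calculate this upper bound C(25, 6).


Each vertex corresponds to some choice of n active constraints out of m, so the number of vertices is at most C(m, n) = m! / (n!(m-n)!).
m = 25, n = 6
Numerator: 25 * 24 * 23 * 22 * 21 * 20
Denominator: 6! = 720
C(25, 6) = 177100


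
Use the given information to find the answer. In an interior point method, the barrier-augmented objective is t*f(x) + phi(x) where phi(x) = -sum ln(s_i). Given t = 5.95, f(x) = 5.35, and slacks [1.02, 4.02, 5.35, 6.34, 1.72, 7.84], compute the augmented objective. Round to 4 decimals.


Step 1: Compute log-barrier.
ln values: [0.0198, 1.3913, 1.6771, 1.8469, 0.5423, 2.0592]
phi = -(0.0198 + 1.3913 + 1.6771 + 1.8469 + 0.5423 + 2.0592) = -7.5366
Step 2: Compute augmented objective.
t*f(x) = 5.95*5.35 = 31.8325
Total = 31.8325 - 7.5366 = 24.2959


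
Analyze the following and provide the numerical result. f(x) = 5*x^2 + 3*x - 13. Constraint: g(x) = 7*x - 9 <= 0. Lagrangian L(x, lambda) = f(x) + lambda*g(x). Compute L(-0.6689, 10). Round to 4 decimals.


Step 1: Evaluate f(x).
f(-0.6689) = 5*(-0.6689)^2 + 3*(-0.6689) - 13 = -12.7696
Step 2: Evaluate g(x).
g(-0.6689) = 7*-0.6689 - 9 = -13.6823
Step 3: Compute Lagrangian.
L = -12.7696 + 10*-13.6823 = -149.5926


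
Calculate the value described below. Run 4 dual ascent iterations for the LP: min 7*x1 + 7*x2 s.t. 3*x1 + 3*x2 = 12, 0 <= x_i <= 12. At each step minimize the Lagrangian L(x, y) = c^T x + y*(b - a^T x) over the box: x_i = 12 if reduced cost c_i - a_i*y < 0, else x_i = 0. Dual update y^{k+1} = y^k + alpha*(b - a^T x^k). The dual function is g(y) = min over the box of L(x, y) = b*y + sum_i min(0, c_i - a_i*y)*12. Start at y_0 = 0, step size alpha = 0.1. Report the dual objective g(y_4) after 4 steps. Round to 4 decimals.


Dual ascent for LP: min 7*x1 + 7*x2, 3*x1 + 3*x2 = 12, 0 <= x_i <= 12
Step 1: y^k = 0.0, reduced costs: (7.0, 7.0)
  x^k = (0.0, 0.0), subgradient = b - a^T x = 12.0
  y^{k+1} = 0.0 + 0.1*12.0 = 1.2
Step 2: y^k = 1.2, reduced costs: (3.4, 3.4)
  x^k = (0.0, 0.0), subgradient = b - a^T x = 12.0
  y^{k+1} = 1.2 + 0.1*12.0 = 2.4
Step 3: y^k = 2.4, reduced costs: (-0.2, -0.2)
  x^k = (12.0, 12.0), subgradient = b - a^T x = -60.0
  y^{k+1} = 2.4 + 0.1*-60.0 = -3.6
Step 4: y^k = -3.6, reduced costs: (17.8, 17.8)
  x^k = (0.0, 0.0), subgradient = b - a^T x = 12.0
  y^{k+1} = -3.6 + 0.1*12.0 = -2.4
Dual objective at y_4 = -2.4: reduced costs (14.2, 14.2), box minimizer x = (0.0, 0.0)
g(y_4) = b*y + (c1 - a1*y)*x1 + (c2 - a2*y)*x2 = 12*(-2.4) + 14.2*0.0 + 14.2*0.0 = -28.8 + 0.0 + 0.0 = -28.8


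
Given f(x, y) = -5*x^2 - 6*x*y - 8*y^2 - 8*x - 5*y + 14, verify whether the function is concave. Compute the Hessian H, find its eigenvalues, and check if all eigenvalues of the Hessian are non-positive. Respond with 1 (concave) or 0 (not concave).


The Hessian of f(x,y) = -5*x^2 - 6*x*y - 8*y^2 - 8*x - 5*y + 14 is:
H = [[-10, -6], [-6, -16]]
Trace = -10 - 16 = -26
Determinant = -10*-16 - (-6)^2 = 124
Discriminant = (-26)^2 - 4*124 = 180.0
Eigenvalues: lambda_1 = -19.7082, lambda_2 = -6.2918
The function is concave.

1


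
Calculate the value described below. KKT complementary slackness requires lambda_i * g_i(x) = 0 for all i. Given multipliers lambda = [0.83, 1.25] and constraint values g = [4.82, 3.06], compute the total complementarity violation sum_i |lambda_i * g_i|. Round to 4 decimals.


KKT complementary slackness check:
lambda_1 * g_1 = 0.83 * 4.82 = 4.0006
lambda_2 * g_2 = 1.25 * 3.06 = 3.825
Total violation = 4.0006 + 3.825 = 7.8256


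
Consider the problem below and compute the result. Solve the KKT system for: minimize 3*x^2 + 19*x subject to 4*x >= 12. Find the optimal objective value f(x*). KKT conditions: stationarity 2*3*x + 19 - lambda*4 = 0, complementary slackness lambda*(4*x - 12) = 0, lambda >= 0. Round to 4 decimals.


Step 1: Try lambda = 0 (constraint inactive).
x_unc = -19/(2*3) = -3.1667
Check: 4*-3.1667 = -12.6668 < 12 -- violated!
Step 2: Constraint must be active: 4*x = 12
x* = 12/4 = 3.0
lambda = (2*3*3.0 + 19)/4 = 9.25
Step 3: Compute optimal value.
f(x*) = 3*3.0^2 + 19*3.0 = 84.0


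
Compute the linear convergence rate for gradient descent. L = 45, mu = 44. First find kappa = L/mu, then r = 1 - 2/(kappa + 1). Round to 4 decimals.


Step 1: Compute the condition number.
kappa = L/mu = 45/44 = 1.0227
Step 2: Compute the convergence rate.
r = 1 - 2/(kappa + 1) = 1 - 2*mu/(L + mu) = (L - mu)/(L + mu) = 1/89 = 0.0112


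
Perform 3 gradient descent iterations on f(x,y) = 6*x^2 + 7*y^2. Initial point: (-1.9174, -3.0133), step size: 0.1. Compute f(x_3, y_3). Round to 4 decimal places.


Gradient descent on f(x,y) = 6*x^2 + 7*y^2.
Starting point: (-1.9174, -3.0133), alpha = 0.1
Step 1: grad_x = 2*6*-1.9174 = -23.0088, grad_y = 2*7*-3.0133 = -42.1862
  x_1 = -1.9174 - 0.1*-23.0088 = 0.3835
  y_1 = -3.0133 - 0.1*-42.1862 = 1.2053
Step 2: grad_x = 2*6*0.3835 = 4.6018, grad_y = 2*7*1.2053 = 16.8745
  x_2 = 0.3835 - 0.1*4.6018 = -0.0767
  y_2 = 1.2053 - 0.1*16.8745 = -0.4821
Step 3: grad_x = 2*6*-0.0767 = -0.9204, grad_y = 2*7*-0.4821 = -6.7498
  x_3 = -0.0767 - 0.1*-0.9204 = 0.0153
  y_3 = -0.4821 - 0.1*-6.7498 = 0.1929
f(0.0153, 0.1929) = 6*0.0153^2 + 7*0.1929^2 = 0.2618


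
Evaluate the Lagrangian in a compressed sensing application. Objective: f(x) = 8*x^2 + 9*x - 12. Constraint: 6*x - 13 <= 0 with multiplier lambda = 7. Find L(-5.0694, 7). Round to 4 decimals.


Step 1: Evaluate f(x).
f(-5.0694) = 8*(-5.0694)^2 + 9*(-5.0694) - 12 = 147.9659
Step 2: Evaluate g(x).
g(-5.0694) = 6*-5.0694 - 13 = -43.4164
Step 3: Compute Lagrangian.
L = 147.9659 + 7*-43.4164 = -155.9489


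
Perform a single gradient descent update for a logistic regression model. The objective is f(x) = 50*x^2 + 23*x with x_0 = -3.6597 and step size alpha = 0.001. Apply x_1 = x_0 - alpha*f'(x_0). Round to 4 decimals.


We compute the gradient at x_0 and apply the update.
f'(x) = 100*x + 23
f'(-3.6597) = 100*-3.6597 + 23 = -342.97
x_1 = -3.6597 - 0.001*-342.97 = -3.3167


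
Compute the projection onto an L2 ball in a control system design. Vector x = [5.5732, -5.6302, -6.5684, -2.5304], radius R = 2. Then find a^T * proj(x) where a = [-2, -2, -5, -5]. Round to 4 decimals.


Step 1: Compute ||x|| (intermediates to 6 decimals).
||x|| = sqrt(5.5732^2 + (-5.6302)^2 + (-6.5684)^2 + (-2.5304)^2) = 10.597477
Step 2: Project.
Since ||x|| > R, scale = R/||x|| = 2/10.597477 = 0.188724, proj(x) = scale * x
proj(x) = [1.051797, -1.062554, -1.239615, -0.477547]
Step 3: Dot product.
a^T * proj(x) = -2*1.051797 - 2*(-1.062554) - 5*(-1.239615) - 5*(-0.477547) = 8.6073


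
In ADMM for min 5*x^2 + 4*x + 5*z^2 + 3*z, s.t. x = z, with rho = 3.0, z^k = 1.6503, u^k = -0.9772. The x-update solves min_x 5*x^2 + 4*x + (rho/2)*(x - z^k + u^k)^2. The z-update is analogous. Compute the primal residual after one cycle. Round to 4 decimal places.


ADMM iteration with rho = 3.0, z^k = 1.6503, u^k = -0.9772
Step 1: x-update.
Minimize 5*x^2 + 4*x + (3.0/2)*(x - 1.6503 - 0.9772)^2
FOC: (2*5 + 3.0)*x = -4 + 3.0*(1.6503 + 0.9772)
x^{k+1} = 0.2987
Step 2: z-update.
Minimize 5*z^2 + 3*z + (3.0/2)*(0.2987 - z - 0.9772)^2
FOC: (2*5 + 3.0)*z = -3 + 3.0*(0.2987 - 0.9772)
z^{k+1} = -0.3874
Step 3: u-update.
u^{k+1} = -0.9772 + 0.2987 + 0.3874 = -0.2912
Step 4: Primal residual = |0.2987 + 0.3874| = 0.686


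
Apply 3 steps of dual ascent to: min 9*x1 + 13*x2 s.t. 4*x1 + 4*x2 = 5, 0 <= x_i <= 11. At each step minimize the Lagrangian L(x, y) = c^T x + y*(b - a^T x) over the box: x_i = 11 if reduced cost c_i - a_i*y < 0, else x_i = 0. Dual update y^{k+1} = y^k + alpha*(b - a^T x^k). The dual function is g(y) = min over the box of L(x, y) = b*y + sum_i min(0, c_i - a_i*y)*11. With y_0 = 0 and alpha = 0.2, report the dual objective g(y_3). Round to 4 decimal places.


Dual ascent for LP: min 9*x1 + 13*x2, 4*x1 + 4*x2 = 5, 0 <= x_i <= 11
Step 1: y^k = 0.0, reduced costs: (9.0, 13.0)
  x^k = (0.0, 0.0), subgradient = b - a^T x = 5.0
  y^{k+1} = 0.0 + 0.2*5.0 = 1.0
Step 2: y^k = 1.0, reduced costs: (5.0, 9.0)
  x^k = (0.0, 0.0), subgradient = b - a^T x = 5.0
  y^{k+1} = 1.0 + 0.2*5.0 = 2.0
Step 3: y^k = 2.0, reduced costs: (1.0, 5.0)
  x^k = (0.0, 0.0), subgradient = b - a^T x = 5.0
  y^{k+1} = 2.0 + 0.2*5.0 = 3.0
Dual objective at y_3 = 3.0: reduced costs (-3.0, 1.0), box minimizer x = (11.0, 0.0)
g(y_3) = b*y + (c1 - a1*y)*x1 + (c2 - a2*y)*x2 = 5*3.0 + (-3.0)*11.0 + 1.0*0.0 = 15.0 - 33.0 + 0.0 = -18.0


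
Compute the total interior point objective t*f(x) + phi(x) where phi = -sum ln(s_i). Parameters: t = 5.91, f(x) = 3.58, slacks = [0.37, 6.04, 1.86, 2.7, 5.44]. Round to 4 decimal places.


Step 1: Compute log-barrier.
ln values: [-0.9943, 1.7984, 0.6206, 0.9933, 1.6938]
phi = -(-0.9943 + 1.7984 + 0.6206 + 0.9933 + 1.6938) = -4.1118
Step 2: Compute augmented objective.
t*f(x) = 5.91*3.58 = 21.1578
Total = 21.1578 - 4.1118 = 17.046


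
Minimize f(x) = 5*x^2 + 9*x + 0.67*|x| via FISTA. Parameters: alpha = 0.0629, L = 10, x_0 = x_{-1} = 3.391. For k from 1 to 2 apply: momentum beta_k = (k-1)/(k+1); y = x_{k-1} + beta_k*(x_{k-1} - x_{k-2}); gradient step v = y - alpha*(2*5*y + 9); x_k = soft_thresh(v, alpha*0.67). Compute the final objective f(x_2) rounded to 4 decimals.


FISTA on f(x) = 5*x^2 + 9*x + 0.67*|x|
L = 10, alpha = 0.0629
Iteration 1: beta = 0.0, y = 3.391 + 0.0*(3.391 - 3.391) = 3.391
  grad(y) = 42.91, v = y - alpha*grad = 0.692
  prox(v) = soft_thresh(0.692, 0.0421) = 0.6498
Iteration 2: beta = 0.3333, y = 0.6498 + 0.3333*(0.6498 - 3.391) = -0.2639
  grad(y) = 6.3609, v = y - alpha*grad = -0.664
  prox(v) = soft_thresh(-0.664, 0.0421) = -0.6219
f(x_2) = 5*(-0.6219)^2 + 9*(-0.6219) + 0.67*|-0.6219| = -3.2466


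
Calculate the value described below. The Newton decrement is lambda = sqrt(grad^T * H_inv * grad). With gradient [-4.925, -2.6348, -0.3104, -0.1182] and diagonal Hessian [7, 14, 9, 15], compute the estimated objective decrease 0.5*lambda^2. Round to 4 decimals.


Step 1: H is diagonal, so H^(-1) * g = [-0.7036, -0.1882, -0.0345, -0.0079].
Step 2: g^T H^(-1) g = sum_i g_i^2 / H_ii
  = (-4.925)^2/7 + (-2.6348)^2/14 + (-0.3104)^2/9 + (-0.1182)^2/15
  = 3.4651 + 0.4959 + 0.0107 + 0.0009 = 3.9726
Step 3: Objective decrease = 0.5 * g^T H^(-1) g = 1.9863


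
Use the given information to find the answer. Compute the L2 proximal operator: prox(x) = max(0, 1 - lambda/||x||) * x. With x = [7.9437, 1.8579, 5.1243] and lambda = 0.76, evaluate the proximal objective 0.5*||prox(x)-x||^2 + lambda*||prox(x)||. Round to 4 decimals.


Step 1: Compute ||x||.
||x|| = 9.6339
Step 2: Compute scaling factor.
scale = max(0, 1 - 0.76/9.6339) = 0.9211
Step 3: prox(x) = [7.317, 1.7113, 4.7201]
||prox(x)|| = 8.8739
Step 4: Proximal objective.
0.5*||prox-x||^2 = 0.2888
lambda*||prox|| = 6.7442
Total = 7.033


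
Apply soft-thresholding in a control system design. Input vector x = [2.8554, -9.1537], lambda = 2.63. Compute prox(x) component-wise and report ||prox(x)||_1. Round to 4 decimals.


Soft-thresholding with lambda = 2.63:
prox(2.8554) = sign(2.8554)*max(|2.8554| - 2.63, 0) = 0.2254
prox(-9.1537) = sign(-9.1537)*max(|-9.1537| - 2.63, 0) = -6.5237
prox(x) = [0.2254, -6.5237]
||prox(x)||_1 = 0.2254 + 6.5237 = 6.7491


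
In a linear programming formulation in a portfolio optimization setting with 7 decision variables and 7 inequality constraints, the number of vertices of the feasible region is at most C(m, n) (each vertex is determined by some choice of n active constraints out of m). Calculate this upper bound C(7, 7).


Each vertex corresponds to some choice of n active constraints out of m, so the number of vertices is at most C(m, n) = m! / (n!(m-n)!).
m = 7, n = 7
Numerator: 7 * 6 * 5 * 4 * 3 * 2 * 1
Denominator: 7! = 5040
C(7, 7) = 1
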